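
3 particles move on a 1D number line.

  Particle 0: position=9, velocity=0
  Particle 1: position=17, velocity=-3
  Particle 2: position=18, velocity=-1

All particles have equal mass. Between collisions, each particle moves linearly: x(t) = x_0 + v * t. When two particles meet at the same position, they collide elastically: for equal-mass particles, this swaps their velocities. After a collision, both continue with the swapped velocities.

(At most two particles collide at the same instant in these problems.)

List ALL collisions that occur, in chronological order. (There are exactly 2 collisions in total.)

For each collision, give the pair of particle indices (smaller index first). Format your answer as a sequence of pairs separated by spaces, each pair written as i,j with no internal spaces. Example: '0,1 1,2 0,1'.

Answer: 0,1 1,2

Derivation:
Collision at t=8/3: particles 0 and 1 swap velocities; positions: p0=9 p1=9 p2=46/3; velocities now: v0=-3 v1=0 v2=-1
Collision at t=9: particles 1 and 2 swap velocities; positions: p0=-10 p1=9 p2=9; velocities now: v0=-3 v1=-1 v2=0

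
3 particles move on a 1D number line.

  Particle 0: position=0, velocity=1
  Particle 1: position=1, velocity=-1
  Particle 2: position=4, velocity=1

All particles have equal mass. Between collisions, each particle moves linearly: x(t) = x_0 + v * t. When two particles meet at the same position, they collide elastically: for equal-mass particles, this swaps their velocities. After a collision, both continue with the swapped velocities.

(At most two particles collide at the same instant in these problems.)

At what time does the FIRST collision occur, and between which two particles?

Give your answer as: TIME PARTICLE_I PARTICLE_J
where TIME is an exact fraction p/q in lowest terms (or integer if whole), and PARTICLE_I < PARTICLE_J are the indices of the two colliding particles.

Answer: 1/2 0 1

Derivation:
Pair (0,1): pos 0,1 vel 1,-1 -> gap=1, closing at 2/unit, collide at t=1/2
Pair (1,2): pos 1,4 vel -1,1 -> not approaching (rel speed -2 <= 0)
Earliest collision: t=1/2 between 0 and 1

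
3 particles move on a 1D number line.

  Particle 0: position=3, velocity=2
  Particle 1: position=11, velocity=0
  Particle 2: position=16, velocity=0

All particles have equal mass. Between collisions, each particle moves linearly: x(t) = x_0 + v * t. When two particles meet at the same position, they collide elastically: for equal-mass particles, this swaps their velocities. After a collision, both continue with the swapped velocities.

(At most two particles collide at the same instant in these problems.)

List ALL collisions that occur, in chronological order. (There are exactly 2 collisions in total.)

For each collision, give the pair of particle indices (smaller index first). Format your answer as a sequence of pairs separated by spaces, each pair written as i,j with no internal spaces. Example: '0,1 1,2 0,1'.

Collision at t=4: particles 0 and 1 swap velocities; positions: p0=11 p1=11 p2=16; velocities now: v0=0 v1=2 v2=0
Collision at t=13/2: particles 1 and 2 swap velocities; positions: p0=11 p1=16 p2=16; velocities now: v0=0 v1=0 v2=2

Answer: 0,1 1,2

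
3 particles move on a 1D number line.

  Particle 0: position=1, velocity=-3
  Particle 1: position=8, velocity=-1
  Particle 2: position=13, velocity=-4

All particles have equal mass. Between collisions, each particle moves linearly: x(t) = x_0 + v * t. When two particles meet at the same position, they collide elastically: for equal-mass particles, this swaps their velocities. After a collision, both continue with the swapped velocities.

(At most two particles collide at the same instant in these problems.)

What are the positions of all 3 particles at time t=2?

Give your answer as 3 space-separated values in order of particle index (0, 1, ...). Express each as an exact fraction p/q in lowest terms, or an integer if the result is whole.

Answer: -5 5 6

Derivation:
Collision at t=5/3: particles 1 and 2 swap velocities; positions: p0=-4 p1=19/3 p2=19/3; velocities now: v0=-3 v1=-4 v2=-1
Advance to t=2 (no further collisions before then); velocities: v0=-3 v1=-4 v2=-1; positions = -5 5 6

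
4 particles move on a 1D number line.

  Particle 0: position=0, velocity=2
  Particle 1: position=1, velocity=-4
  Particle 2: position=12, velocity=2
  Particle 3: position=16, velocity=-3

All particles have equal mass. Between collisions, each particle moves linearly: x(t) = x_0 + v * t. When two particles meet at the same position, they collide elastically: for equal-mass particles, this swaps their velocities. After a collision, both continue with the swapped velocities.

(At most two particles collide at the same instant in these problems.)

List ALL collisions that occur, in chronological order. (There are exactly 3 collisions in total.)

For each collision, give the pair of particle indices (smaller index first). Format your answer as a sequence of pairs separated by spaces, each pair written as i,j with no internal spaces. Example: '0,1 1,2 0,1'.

Collision at t=1/6: particles 0 and 1 swap velocities; positions: p0=1/3 p1=1/3 p2=37/3 p3=31/2; velocities now: v0=-4 v1=2 v2=2 v3=-3
Collision at t=4/5: particles 2 and 3 swap velocities; positions: p0=-11/5 p1=8/5 p2=68/5 p3=68/5; velocities now: v0=-4 v1=2 v2=-3 v3=2
Collision at t=16/5: particles 1 and 2 swap velocities; positions: p0=-59/5 p1=32/5 p2=32/5 p3=92/5; velocities now: v0=-4 v1=-3 v2=2 v3=2

Answer: 0,1 2,3 1,2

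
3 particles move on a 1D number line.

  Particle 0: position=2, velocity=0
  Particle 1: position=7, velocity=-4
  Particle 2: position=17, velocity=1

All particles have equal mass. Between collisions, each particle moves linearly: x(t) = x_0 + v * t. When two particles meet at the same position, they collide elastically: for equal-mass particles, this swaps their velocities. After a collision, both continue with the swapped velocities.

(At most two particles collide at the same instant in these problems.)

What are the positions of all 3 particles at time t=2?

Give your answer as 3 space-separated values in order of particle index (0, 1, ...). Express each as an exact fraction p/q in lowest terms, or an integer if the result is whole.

Answer: -1 2 19

Derivation:
Collision at t=5/4: particles 0 and 1 swap velocities; positions: p0=2 p1=2 p2=73/4; velocities now: v0=-4 v1=0 v2=1
Advance to t=2 (no further collisions before then); velocities: v0=-4 v1=0 v2=1; positions = -1 2 19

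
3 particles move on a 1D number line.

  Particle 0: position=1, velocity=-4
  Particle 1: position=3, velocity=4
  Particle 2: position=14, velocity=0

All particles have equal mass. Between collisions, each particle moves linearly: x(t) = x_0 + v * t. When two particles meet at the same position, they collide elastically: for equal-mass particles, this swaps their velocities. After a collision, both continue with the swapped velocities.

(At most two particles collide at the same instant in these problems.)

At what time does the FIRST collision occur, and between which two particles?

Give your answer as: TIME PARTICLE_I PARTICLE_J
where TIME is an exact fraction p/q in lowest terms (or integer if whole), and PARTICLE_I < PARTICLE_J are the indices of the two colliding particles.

Pair (0,1): pos 1,3 vel -4,4 -> not approaching (rel speed -8 <= 0)
Pair (1,2): pos 3,14 vel 4,0 -> gap=11, closing at 4/unit, collide at t=11/4
Earliest collision: t=11/4 between 1 and 2

Answer: 11/4 1 2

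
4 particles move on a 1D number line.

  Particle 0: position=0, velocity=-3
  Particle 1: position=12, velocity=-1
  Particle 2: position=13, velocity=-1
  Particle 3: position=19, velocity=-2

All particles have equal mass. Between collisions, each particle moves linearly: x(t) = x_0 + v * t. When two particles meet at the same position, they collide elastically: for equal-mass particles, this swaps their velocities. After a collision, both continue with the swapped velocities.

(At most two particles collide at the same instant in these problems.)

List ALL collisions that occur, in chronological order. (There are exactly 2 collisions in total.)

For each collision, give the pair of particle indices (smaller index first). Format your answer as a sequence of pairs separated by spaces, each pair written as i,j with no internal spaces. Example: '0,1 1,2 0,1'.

Answer: 2,3 1,2

Derivation:
Collision at t=6: particles 2 and 3 swap velocities; positions: p0=-18 p1=6 p2=7 p3=7; velocities now: v0=-3 v1=-1 v2=-2 v3=-1
Collision at t=7: particles 1 and 2 swap velocities; positions: p0=-21 p1=5 p2=5 p3=6; velocities now: v0=-3 v1=-2 v2=-1 v3=-1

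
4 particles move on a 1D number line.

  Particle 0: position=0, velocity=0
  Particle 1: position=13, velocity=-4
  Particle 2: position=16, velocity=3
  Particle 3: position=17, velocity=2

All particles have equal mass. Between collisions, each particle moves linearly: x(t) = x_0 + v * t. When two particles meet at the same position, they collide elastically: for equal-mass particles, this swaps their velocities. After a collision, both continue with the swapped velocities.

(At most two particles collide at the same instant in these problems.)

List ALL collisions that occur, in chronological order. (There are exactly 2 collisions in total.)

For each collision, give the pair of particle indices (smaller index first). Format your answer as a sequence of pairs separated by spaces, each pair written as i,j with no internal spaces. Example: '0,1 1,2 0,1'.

Collision at t=1: particles 2 and 3 swap velocities; positions: p0=0 p1=9 p2=19 p3=19; velocities now: v0=0 v1=-4 v2=2 v3=3
Collision at t=13/4: particles 0 and 1 swap velocities; positions: p0=0 p1=0 p2=47/2 p3=103/4; velocities now: v0=-4 v1=0 v2=2 v3=3

Answer: 2,3 0,1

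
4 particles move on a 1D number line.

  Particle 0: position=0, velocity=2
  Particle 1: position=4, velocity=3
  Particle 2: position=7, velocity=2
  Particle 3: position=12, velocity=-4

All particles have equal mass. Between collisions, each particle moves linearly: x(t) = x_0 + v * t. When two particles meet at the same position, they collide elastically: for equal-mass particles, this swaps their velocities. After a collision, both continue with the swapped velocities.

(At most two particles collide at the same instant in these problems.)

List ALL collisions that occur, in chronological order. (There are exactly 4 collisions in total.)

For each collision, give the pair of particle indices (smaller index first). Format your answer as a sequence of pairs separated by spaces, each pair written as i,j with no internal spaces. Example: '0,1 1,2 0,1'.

Answer: 2,3 1,2 0,1 2,3

Derivation:
Collision at t=5/6: particles 2 and 3 swap velocities; positions: p0=5/3 p1=13/2 p2=26/3 p3=26/3; velocities now: v0=2 v1=3 v2=-4 v3=2
Collision at t=8/7: particles 1 and 2 swap velocities; positions: p0=16/7 p1=52/7 p2=52/7 p3=65/7; velocities now: v0=2 v1=-4 v2=3 v3=2
Collision at t=2: particles 0 and 1 swap velocities; positions: p0=4 p1=4 p2=10 p3=11; velocities now: v0=-4 v1=2 v2=3 v3=2
Collision at t=3: particles 2 and 3 swap velocities; positions: p0=0 p1=6 p2=13 p3=13; velocities now: v0=-4 v1=2 v2=2 v3=3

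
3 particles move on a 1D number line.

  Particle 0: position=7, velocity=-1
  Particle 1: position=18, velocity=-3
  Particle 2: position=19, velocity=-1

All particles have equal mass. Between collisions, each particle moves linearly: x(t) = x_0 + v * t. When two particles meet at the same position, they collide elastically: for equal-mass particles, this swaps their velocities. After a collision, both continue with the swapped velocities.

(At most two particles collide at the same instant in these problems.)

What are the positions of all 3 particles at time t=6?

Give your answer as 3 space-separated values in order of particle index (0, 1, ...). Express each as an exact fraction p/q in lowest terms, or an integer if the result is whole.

Collision at t=11/2: particles 0 and 1 swap velocities; positions: p0=3/2 p1=3/2 p2=27/2; velocities now: v0=-3 v1=-1 v2=-1
Advance to t=6 (no further collisions before then); velocities: v0=-3 v1=-1 v2=-1; positions = 0 1 13

Answer: 0 1 13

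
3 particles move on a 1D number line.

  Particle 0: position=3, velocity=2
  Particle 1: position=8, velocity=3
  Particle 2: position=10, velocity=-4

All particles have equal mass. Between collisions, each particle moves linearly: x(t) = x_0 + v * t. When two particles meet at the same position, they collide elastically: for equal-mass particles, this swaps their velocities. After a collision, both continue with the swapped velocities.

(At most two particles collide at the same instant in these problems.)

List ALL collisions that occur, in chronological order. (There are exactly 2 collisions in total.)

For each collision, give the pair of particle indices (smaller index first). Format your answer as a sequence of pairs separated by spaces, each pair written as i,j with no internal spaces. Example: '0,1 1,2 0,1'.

Answer: 1,2 0,1

Derivation:
Collision at t=2/7: particles 1 and 2 swap velocities; positions: p0=25/7 p1=62/7 p2=62/7; velocities now: v0=2 v1=-4 v2=3
Collision at t=7/6: particles 0 and 1 swap velocities; positions: p0=16/3 p1=16/3 p2=23/2; velocities now: v0=-4 v1=2 v2=3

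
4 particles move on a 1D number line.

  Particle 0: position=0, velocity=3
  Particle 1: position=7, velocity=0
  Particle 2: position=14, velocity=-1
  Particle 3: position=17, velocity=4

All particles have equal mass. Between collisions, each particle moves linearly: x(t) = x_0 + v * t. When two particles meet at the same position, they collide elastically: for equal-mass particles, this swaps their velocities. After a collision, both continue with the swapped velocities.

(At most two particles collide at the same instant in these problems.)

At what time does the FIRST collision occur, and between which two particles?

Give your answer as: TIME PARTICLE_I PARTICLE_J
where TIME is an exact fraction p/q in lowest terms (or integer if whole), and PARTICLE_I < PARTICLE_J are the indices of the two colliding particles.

Pair (0,1): pos 0,7 vel 3,0 -> gap=7, closing at 3/unit, collide at t=7/3
Pair (1,2): pos 7,14 vel 0,-1 -> gap=7, closing at 1/unit, collide at t=7
Pair (2,3): pos 14,17 vel -1,4 -> not approaching (rel speed -5 <= 0)
Earliest collision: t=7/3 between 0 and 1

Answer: 7/3 0 1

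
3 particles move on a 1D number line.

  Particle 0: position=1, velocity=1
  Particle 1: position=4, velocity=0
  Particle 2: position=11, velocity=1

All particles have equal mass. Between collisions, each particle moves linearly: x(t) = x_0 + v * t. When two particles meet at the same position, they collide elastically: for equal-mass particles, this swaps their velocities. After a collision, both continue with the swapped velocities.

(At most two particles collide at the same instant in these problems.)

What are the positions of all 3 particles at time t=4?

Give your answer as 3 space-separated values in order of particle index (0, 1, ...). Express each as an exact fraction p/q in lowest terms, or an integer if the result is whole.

Answer: 4 5 15

Derivation:
Collision at t=3: particles 0 and 1 swap velocities; positions: p0=4 p1=4 p2=14; velocities now: v0=0 v1=1 v2=1
Advance to t=4 (no further collisions before then); velocities: v0=0 v1=1 v2=1; positions = 4 5 15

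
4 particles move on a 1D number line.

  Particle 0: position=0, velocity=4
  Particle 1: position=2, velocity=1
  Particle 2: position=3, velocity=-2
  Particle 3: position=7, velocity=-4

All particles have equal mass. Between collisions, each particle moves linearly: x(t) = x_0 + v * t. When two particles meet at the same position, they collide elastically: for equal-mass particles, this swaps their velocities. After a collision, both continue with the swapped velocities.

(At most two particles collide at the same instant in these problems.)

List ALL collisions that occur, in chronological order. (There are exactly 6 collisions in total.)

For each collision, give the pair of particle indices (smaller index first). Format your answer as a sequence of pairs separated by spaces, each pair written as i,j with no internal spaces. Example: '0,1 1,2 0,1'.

Answer: 1,2 0,1 1,2 2,3 1,2 0,1

Derivation:
Collision at t=1/3: particles 1 and 2 swap velocities; positions: p0=4/3 p1=7/3 p2=7/3 p3=17/3; velocities now: v0=4 v1=-2 v2=1 v3=-4
Collision at t=1/2: particles 0 and 1 swap velocities; positions: p0=2 p1=2 p2=5/2 p3=5; velocities now: v0=-2 v1=4 v2=1 v3=-4
Collision at t=2/3: particles 1 and 2 swap velocities; positions: p0=5/3 p1=8/3 p2=8/3 p3=13/3; velocities now: v0=-2 v1=1 v2=4 v3=-4
Collision at t=7/8: particles 2 and 3 swap velocities; positions: p0=5/4 p1=23/8 p2=7/2 p3=7/2; velocities now: v0=-2 v1=1 v2=-4 v3=4
Collision at t=1: particles 1 and 2 swap velocities; positions: p0=1 p1=3 p2=3 p3=4; velocities now: v0=-2 v1=-4 v2=1 v3=4
Collision at t=2: particles 0 and 1 swap velocities; positions: p0=-1 p1=-1 p2=4 p3=8; velocities now: v0=-4 v1=-2 v2=1 v3=4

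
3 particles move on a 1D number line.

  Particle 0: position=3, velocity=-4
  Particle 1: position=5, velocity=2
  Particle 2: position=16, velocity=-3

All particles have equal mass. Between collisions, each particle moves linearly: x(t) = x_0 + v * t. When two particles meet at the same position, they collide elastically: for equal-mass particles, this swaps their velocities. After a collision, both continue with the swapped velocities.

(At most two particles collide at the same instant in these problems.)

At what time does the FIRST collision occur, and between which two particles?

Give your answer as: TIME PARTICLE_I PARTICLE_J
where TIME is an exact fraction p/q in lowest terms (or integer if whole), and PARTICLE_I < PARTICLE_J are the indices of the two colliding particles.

Answer: 11/5 1 2

Derivation:
Pair (0,1): pos 3,5 vel -4,2 -> not approaching (rel speed -6 <= 0)
Pair (1,2): pos 5,16 vel 2,-3 -> gap=11, closing at 5/unit, collide at t=11/5
Earliest collision: t=11/5 between 1 and 2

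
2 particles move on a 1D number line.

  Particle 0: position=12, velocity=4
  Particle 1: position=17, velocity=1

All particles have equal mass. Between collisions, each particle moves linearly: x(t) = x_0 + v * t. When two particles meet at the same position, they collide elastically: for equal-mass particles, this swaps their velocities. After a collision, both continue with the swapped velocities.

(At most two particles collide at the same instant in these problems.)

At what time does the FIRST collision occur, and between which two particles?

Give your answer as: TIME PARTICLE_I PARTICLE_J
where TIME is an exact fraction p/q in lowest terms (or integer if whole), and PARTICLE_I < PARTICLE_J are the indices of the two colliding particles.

Pair (0,1): pos 12,17 vel 4,1 -> gap=5, closing at 3/unit, collide at t=5/3
Earliest collision: t=5/3 between 0 and 1

Answer: 5/3 0 1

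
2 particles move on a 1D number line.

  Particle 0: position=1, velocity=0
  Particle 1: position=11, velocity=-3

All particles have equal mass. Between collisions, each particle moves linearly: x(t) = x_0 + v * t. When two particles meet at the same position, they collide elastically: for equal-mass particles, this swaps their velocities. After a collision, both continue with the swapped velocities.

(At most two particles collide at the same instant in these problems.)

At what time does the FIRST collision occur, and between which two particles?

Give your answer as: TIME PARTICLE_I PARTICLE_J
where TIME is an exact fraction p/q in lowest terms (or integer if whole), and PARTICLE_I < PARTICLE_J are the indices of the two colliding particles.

Answer: 10/3 0 1

Derivation:
Pair (0,1): pos 1,11 vel 0,-3 -> gap=10, closing at 3/unit, collide at t=10/3
Earliest collision: t=10/3 between 0 and 1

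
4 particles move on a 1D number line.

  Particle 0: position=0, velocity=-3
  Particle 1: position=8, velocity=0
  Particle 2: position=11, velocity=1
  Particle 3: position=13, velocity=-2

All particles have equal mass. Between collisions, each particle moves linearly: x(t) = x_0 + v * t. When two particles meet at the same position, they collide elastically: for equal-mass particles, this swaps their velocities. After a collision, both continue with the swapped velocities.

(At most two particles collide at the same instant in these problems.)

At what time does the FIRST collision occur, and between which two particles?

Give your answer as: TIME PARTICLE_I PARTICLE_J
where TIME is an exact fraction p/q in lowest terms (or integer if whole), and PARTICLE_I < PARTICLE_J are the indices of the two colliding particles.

Answer: 2/3 2 3

Derivation:
Pair (0,1): pos 0,8 vel -3,0 -> not approaching (rel speed -3 <= 0)
Pair (1,2): pos 8,11 vel 0,1 -> not approaching (rel speed -1 <= 0)
Pair (2,3): pos 11,13 vel 1,-2 -> gap=2, closing at 3/unit, collide at t=2/3
Earliest collision: t=2/3 between 2 and 3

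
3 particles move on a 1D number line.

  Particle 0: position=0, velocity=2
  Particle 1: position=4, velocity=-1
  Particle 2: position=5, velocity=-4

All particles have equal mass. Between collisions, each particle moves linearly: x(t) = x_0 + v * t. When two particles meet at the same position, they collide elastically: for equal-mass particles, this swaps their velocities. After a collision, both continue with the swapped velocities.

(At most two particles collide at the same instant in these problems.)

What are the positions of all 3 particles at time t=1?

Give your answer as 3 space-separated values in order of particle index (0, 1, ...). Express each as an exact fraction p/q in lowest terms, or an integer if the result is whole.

Answer: 1 2 3

Derivation:
Collision at t=1/3: particles 1 and 2 swap velocities; positions: p0=2/3 p1=11/3 p2=11/3; velocities now: v0=2 v1=-4 v2=-1
Collision at t=5/6: particles 0 and 1 swap velocities; positions: p0=5/3 p1=5/3 p2=19/6; velocities now: v0=-4 v1=2 v2=-1
Advance to t=1 (no further collisions before then); velocities: v0=-4 v1=2 v2=-1; positions = 1 2 3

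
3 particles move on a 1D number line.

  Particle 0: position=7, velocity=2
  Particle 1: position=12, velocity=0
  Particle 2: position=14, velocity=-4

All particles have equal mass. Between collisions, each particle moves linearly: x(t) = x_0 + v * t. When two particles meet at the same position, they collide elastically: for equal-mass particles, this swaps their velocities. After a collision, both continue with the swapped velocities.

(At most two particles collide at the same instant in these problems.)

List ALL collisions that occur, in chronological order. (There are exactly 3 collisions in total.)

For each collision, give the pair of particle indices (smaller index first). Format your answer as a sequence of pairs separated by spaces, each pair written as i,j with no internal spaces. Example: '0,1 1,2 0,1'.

Collision at t=1/2: particles 1 and 2 swap velocities; positions: p0=8 p1=12 p2=12; velocities now: v0=2 v1=-4 v2=0
Collision at t=7/6: particles 0 and 1 swap velocities; positions: p0=28/3 p1=28/3 p2=12; velocities now: v0=-4 v1=2 v2=0
Collision at t=5/2: particles 1 and 2 swap velocities; positions: p0=4 p1=12 p2=12; velocities now: v0=-4 v1=0 v2=2

Answer: 1,2 0,1 1,2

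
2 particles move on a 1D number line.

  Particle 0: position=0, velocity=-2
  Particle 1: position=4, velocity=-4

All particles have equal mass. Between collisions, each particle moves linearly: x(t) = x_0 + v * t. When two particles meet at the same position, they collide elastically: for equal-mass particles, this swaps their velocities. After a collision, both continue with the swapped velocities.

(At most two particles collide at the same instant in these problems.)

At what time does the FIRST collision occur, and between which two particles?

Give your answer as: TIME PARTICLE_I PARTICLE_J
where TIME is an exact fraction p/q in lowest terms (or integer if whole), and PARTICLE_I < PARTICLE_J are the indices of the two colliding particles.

Pair (0,1): pos 0,4 vel -2,-4 -> gap=4, closing at 2/unit, collide at t=2
Earliest collision: t=2 between 0 and 1

Answer: 2 0 1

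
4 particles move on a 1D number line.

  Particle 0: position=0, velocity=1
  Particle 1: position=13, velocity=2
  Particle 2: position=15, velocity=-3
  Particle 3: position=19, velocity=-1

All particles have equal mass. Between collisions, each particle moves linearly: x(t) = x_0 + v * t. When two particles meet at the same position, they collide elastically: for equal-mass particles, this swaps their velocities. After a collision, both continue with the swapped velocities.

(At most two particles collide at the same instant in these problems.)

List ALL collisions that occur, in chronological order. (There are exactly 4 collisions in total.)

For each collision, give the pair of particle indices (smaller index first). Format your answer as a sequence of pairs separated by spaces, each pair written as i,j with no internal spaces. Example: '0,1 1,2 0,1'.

Collision at t=2/5: particles 1 and 2 swap velocities; positions: p0=2/5 p1=69/5 p2=69/5 p3=93/5; velocities now: v0=1 v1=-3 v2=2 v3=-1
Collision at t=2: particles 2 and 3 swap velocities; positions: p0=2 p1=9 p2=17 p3=17; velocities now: v0=1 v1=-3 v2=-1 v3=2
Collision at t=15/4: particles 0 and 1 swap velocities; positions: p0=15/4 p1=15/4 p2=61/4 p3=41/2; velocities now: v0=-3 v1=1 v2=-1 v3=2
Collision at t=19/2: particles 1 and 2 swap velocities; positions: p0=-27/2 p1=19/2 p2=19/2 p3=32; velocities now: v0=-3 v1=-1 v2=1 v3=2

Answer: 1,2 2,3 0,1 1,2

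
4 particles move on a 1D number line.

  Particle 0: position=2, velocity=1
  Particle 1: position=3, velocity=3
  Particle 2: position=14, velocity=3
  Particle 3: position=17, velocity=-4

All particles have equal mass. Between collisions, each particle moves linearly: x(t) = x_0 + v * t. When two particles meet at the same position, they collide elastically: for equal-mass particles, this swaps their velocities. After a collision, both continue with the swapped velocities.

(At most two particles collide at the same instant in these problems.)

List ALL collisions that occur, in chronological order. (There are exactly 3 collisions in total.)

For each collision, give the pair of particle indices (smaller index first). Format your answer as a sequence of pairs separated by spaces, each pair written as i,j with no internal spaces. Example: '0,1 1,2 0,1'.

Answer: 2,3 1,2 0,1

Derivation:
Collision at t=3/7: particles 2 and 3 swap velocities; positions: p0=17/7 p1=30/7 p2=107/7 p3=107/7; velocities now: v0=1 v1=3 v2=-4 v3=3
Collision at t=2: particles 1 and 2 swap velocities; positions: p0=4 p1=9 p2=9 p3=20; velocities now: v0=1 v1=-4 v2=3 v3=3
Collision at t=3: particles 0 and 1 swap velocities; positions: p0=5 p1=5 p2=12 p3=23; velocities now: v0=-4 v1=1 v2=3 v3=3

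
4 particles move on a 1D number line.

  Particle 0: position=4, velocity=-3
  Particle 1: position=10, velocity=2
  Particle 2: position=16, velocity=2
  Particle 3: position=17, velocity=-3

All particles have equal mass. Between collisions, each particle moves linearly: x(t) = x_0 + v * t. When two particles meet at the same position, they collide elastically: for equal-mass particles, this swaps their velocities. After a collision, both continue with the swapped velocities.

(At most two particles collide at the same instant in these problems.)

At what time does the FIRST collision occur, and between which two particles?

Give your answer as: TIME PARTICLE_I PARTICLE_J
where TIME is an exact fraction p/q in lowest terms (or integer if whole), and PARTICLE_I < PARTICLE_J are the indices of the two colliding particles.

Answer: 1/5 2 3

Derivation:
Pair (0,1): pos 4,10 vel -3,2 -> not approaching (rel speed -5 <= 0)
Pair (1,2): pos 10,16 vel 2,2 -> not approaching (rel speed 0 <= 0)
Pair (2,3): pos 16,17 vel 2,-3 -> gap=1, closing at 5/unit, collide at t=1/5
Earliest collision: t=1/5 between 2 and 3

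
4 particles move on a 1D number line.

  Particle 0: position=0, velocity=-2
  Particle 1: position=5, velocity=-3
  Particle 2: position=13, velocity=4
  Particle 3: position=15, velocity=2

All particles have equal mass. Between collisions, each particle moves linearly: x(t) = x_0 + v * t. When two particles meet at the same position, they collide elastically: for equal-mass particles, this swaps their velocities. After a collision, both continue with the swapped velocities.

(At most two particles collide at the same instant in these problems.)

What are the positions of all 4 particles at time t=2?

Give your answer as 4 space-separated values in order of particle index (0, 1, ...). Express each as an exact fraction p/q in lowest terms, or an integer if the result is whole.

Answer: -4 -1 19 21

Derivation:
Collision at t=1: particles 2 and 3 swap velocities; positions: p0=-2 p1=2 p2=17 p3=17; velocities now: v0=-2 v1=-3 v2=2 v3=4
Advance to t=2 (no further collisions before then); velocities: v0=-2 v1=-3 v2=2 v3=4; positions = -4 -1 19 21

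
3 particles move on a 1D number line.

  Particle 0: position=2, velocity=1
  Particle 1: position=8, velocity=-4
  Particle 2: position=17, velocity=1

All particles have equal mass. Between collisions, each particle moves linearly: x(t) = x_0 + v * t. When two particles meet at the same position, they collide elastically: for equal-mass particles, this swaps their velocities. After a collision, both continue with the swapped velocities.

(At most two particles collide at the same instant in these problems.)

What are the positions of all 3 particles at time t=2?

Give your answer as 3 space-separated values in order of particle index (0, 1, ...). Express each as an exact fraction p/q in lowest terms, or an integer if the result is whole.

Collision at t=6/5: particles 0 and 1 swap velocities; positions: p0=16/5 p1=16/5 p2=91/5; velocities now: v0=-4 v1=1 v2=1
Advance to t=2 (no further collisions before then); velocities: v0=-4 v1=1 v2=1; positions = 0 4 19

Answer: 0 4 19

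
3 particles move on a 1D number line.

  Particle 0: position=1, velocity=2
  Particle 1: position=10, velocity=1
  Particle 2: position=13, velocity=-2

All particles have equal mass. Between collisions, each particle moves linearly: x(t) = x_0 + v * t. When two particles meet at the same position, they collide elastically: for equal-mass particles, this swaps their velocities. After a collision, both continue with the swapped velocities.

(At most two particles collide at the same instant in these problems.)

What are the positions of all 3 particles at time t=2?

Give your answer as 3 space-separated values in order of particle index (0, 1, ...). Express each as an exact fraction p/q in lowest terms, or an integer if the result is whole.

Answer: 5 9 12

Derivation:
Collision at t=1: particles 1 and 2 swap velocities; positions: p0=3 p1=11 p2=11; velocities now: v0=2 v1=-2 v2=1
Advance to t=2 (no further collisions before then); velocities: v0=2 v1=-2 v2=1; positions = 5 9 12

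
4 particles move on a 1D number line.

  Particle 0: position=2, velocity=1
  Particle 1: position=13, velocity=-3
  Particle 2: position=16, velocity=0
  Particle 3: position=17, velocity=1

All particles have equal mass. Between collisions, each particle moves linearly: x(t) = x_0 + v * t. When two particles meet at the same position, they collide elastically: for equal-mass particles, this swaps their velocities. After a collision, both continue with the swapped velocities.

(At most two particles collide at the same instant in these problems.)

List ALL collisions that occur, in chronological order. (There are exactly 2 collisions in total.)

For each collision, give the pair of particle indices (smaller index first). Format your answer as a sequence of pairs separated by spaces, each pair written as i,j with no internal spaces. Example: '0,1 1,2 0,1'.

Answer: 0,1 1,2

Derivation:
Collision at t=11/4: particles 0 and 1 swap velocities; positions: p0=19/4 p1=19/4 p2=16 p3=79/4; velocities now: v0=-3 v1=1 v2=0 v3=1
Collision at t=14: particles 1 and 2 swap velocities; positions: p0=-29 p1=16 p2=16 p3=31; velocities now: v0=-3 v1=0 v2=1 v3=1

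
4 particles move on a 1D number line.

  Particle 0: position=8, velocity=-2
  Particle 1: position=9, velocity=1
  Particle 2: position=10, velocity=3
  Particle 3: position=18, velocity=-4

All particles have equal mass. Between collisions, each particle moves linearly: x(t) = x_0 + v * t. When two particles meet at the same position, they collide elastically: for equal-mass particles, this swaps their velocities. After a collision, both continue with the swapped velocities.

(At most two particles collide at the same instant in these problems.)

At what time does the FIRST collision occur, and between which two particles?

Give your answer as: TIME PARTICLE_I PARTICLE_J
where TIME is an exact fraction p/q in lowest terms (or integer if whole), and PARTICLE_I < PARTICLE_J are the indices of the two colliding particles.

Pair (0,1): pos 8,9 vel -2,1 -> not approaching (rel speed -3 <= 0)
Pair (1,2): pos 9,10 vel 1,3 -> not approaching (rel speed -2 <= 0)
Pair (2,3): pos 10,18 vel 3,-4 -> gap=8, closing at 7/unit, collide at t=8/7
Earliest collision: t=8/7 between 2 and 3

Answer: 8/7 2 3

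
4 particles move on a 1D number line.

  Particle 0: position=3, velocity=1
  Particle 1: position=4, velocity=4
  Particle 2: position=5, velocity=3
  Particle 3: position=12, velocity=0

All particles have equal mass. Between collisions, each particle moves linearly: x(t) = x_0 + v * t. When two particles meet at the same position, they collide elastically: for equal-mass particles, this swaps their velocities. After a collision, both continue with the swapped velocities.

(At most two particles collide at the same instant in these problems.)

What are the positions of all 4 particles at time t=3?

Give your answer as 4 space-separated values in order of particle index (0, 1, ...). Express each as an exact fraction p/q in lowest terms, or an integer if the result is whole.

Answer: 6 12 14 16

Derivation:
Collision at t=1: particles 1 and 2 swap velocities; positions: p0=4 p1=8 p2=8 p3=12; velocities now: v0=1 v1=3 v2=4 v3=0
Collision at t=2: particles 2 and 3 swap velocities; positions: p0=5 p1=11 p2=12 p3=12; velocities now: v0=1 v1=3 v2=0 v3=4
Collision at t=7/3: particles 1 and 2 swap velocities; positions: p0=16/3 p1=12 p2=12 p3=40/3; velocities now: v0=1 v1=0 v2=3 v3=4
Advance to t=3 (no further collisions before then); velocities: v0=1 v1=0 v2=3 v3=4; positions = 6 12 14 16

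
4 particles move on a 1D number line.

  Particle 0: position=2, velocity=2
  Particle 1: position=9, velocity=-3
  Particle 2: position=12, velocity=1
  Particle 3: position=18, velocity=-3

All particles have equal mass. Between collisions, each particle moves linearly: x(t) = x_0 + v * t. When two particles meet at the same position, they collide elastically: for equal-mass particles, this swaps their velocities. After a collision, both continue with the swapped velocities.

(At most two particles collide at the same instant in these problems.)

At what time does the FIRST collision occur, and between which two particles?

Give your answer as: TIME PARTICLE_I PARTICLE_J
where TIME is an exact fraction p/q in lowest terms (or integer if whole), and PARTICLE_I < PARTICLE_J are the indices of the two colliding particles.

Answer: 7/5 0 1

Derivation:
Pair (0,1): pos 2,9 vel 2,-3 -> gap=7, closing at 5/unit, collide at t=7/5
Pair (1,2): pos 9,12 vel -3,1 -> not approaching (rel speed -4 <= 0)
Pair (2,3): pos 12,18 vel 1,-3 -> gap=6, closing at 4/unit, collide at t=3/2
Earliest collision: t=7/5 between 0 and 1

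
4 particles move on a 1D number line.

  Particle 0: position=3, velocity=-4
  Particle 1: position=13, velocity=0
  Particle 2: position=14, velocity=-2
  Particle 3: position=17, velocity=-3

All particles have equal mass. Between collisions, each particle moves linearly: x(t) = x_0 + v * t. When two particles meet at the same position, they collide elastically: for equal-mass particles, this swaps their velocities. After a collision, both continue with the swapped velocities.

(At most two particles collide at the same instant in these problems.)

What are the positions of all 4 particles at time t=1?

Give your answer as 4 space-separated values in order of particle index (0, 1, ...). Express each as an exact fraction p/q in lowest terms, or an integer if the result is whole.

Answer: -1 12 13 14

Derivation:
Collision at t=1/2: particles 1 and 2 swap velocities; positions: p0=1 p1=13 p2=13 p3=31/2; velocities now: v0=-4 v1=-2 v2=0 v3=-3
Advance to t=1 (no further collisions before then); velocities: v0=-4 v1=-2 v2=0 v3=-3; positions = -1 12 13 14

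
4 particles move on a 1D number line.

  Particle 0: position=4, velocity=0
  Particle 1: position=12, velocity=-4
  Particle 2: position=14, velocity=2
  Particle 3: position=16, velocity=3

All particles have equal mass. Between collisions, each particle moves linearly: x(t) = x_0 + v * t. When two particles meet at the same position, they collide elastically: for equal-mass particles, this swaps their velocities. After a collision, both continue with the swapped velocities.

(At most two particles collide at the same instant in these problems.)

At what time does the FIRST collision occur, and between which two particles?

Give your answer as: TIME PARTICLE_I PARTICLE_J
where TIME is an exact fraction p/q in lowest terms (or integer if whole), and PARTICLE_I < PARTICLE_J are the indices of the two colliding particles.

Answer: 2 0 1

Derivation:
Pair (0,1): pos 4,12 vel 0,-4 -> gap=8, closing at 4/unit, collide at t=2
Pair (1,2): pos 12,14 vel -4,2 -> not approaching (rel speed -6 <= 0)
Pair (2,3): pos 14,16 vel 2,3 -> not approaching (rel speed -1 <= 0)
Earliest collision: t=2 between 0 and 1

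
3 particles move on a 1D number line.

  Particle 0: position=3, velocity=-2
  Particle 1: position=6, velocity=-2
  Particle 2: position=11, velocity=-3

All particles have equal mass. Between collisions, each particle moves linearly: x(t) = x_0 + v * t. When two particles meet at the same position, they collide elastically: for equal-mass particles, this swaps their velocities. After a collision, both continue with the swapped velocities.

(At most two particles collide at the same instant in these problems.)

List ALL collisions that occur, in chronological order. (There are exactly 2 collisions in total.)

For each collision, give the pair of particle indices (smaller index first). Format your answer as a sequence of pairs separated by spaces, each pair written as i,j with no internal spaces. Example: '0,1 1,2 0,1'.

Collision at t=5: particles 1 and 2 swap velocities; positions: p0=-7 p1=-4 p2=-4; velocities now: v0=-2 v1=-3 v2=-2
Collision at t=8: particles 0 and 1 swap velocities; positions: p0=-13 p1=-13 p2=-10; velocities now: v0=-3 v1=-2 v2=-2

Answer: 1,2 0,1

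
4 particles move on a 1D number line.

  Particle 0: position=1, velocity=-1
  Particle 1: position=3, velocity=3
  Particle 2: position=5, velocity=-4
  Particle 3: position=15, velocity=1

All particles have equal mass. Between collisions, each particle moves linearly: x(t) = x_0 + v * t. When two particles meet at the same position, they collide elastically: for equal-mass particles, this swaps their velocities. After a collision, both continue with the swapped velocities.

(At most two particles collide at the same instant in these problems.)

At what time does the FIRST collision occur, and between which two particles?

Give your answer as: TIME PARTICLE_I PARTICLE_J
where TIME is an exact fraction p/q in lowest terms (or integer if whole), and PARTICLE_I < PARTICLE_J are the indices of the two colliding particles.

Pair (0,1): pos 1,3 vel -1,3 -> not approaching (rel speed -4 <= 0)
Pair (1,2): pos 3,5 vel 3,-4 -> gap=2, closing at 7/unit, collide at t=2/7
Pair (2,3): pos 5,15 vel -4,1 -> not approaching (rel speed -5 <= 0)
Earliest collision: t=2/7 between 1 and 2

Answer: 2/7 1 2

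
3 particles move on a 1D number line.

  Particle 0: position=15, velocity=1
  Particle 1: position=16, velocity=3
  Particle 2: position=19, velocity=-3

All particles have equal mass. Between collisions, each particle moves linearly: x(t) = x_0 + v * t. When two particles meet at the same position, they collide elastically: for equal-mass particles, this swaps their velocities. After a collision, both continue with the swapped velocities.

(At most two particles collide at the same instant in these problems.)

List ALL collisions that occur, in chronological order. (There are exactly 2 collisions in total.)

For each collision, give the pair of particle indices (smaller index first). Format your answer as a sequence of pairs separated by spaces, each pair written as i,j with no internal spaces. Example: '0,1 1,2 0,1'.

Collision at t=1/2: particles 1 and 2 swap velocities; positions: p0=31/2 p1=35/2 p2=35/2; velocities now: v0=1 v1=-3 v2=3
Collision at t=1: particles 0 and 1 swap velocities; positions: p0=16 p1=16 p2=19; velocities now: v0=-3 v1=1 v2=3

Answer: 1,2 0,1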